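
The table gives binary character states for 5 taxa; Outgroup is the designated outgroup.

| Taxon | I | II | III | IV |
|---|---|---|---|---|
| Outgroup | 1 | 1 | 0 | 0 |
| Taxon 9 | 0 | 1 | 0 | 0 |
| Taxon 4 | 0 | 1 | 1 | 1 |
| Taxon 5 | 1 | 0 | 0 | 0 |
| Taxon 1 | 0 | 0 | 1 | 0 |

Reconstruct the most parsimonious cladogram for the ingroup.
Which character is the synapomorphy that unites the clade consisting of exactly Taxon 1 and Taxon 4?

III

Character polarity is set by the outgroup: the derived state is whichever differs from the outgroup's state, so for I, II the derived state is '0', and for the remaining characters it is '1'.
I (derived state '0') is shared by Taxon 1, Taxon 4, and Taxon 9 — a synapomorphy uniting that clade.
II groups Taxon 1 and Taxon 5, which is incompatible with the clades supported by the remaining characters; treating it as convergent (homoplasy) costs fewer steps than any alternative tree.
III (derived state '1') is shared by Taxon 1 and Taxon 4 — a synapomorphy uniting that clade.
IV (derived state '1') is unique to Taxon 4 (autapomorphy; uninformative for grouping).
Most parsimonious ingroup topology: ((Taxon 9,(Taxon 4,Taxon 1)),Taxon 5).
The clade {Taxon 1, Taxon 4} is supported by III: its derived state '1' occurs in exactly those taxa and in no other taxon (including the outgroup).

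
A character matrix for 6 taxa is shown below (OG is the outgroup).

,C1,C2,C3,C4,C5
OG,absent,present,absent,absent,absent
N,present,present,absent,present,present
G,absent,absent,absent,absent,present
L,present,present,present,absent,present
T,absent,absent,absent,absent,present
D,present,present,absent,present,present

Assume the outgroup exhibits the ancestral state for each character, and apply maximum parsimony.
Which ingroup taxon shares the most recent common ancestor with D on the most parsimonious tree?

Character polarity is set by the outgroup: the derived state is whichever differs from the outgroup's state, so for C2 the derived state is 'absent', and for the remaining characters it is 'present'.
Only D, L, and N show the derived state 'present' for C1, supporting them as a clade.
Only G and T show the derived state 'absent' for C2, supporting them as a clade.
C3: derived state 'present' in L only — an autapomorphy, so it tells us nothing about relationships among taxa.
C4: derived state 'present' in D and N only — synapomorphy for {D, N}.
All ingroup taxa share the derived state 'present' for C5; it defines the ingroup but does not resolve relationships within it.
Most parsimonious ingroup topology: (((N,D),L),(G,T)).
D and N form a cherry on this tree, so they are sister taxa.

N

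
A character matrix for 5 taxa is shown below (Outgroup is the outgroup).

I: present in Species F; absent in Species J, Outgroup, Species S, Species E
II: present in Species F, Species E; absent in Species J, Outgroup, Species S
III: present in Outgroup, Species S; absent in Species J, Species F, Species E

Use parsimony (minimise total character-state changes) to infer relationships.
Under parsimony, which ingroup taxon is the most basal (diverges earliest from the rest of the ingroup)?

Species S

Character polarity is set by the outgroup: the derived state is whichever differs from the outgroup's state, so for III the derived state is 'absent', and for the remaining characters it is 'present'.
I (derived state 'present') is unique to Species F (autapomorphy; uninformative for grouping).
Only Species E and Species F show the derived state 'present' for II, supporting them as a clade.
III: derived state 'absent' in Species E, Species F, and Species J only — synapomorphy for {Species E, Species F, Species J}.
Most parsimonious ingroup topology: (((Species F,Species E),Species J),Species S).
Species S is sister to the clade containing all other ingroup taxa, so it is the earliest-diverging (most basal) ingroup lineage.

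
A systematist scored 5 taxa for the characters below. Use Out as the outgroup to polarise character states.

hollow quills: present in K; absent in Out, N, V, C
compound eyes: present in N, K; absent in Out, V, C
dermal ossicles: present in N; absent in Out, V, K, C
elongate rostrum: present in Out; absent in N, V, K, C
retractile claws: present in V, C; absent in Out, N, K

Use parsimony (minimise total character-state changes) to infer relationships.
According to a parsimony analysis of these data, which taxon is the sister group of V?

C

Character polarity is set by the outgroup: the derived state is whichever differs from the outgroup's state, so for elongate rostrum the derived state is 'absent', and for the remaining characters it is 'present'.
hollow quills (derived state 'present') is unique to K (autapomorphy; uninformative for grouping).
compound eyes (derived state 'present') is shared by K and N — a synapomorphy uniting that clade.
dermal ossicles (derived state 'present') is unique to N (autapomorphy; uninformative for grouping).
elongate rostrum (derived state 'absent') is shared by all ingroup taxa — unites the whole ingroup.
retractile claws (derived state 'present') is shared by C and V — a synapomorphy uniting that clade.
Most parsimonious ingroup topology: ((N,K),(V,C)).
V and C form a cherry on this tree, so they are sister taxa.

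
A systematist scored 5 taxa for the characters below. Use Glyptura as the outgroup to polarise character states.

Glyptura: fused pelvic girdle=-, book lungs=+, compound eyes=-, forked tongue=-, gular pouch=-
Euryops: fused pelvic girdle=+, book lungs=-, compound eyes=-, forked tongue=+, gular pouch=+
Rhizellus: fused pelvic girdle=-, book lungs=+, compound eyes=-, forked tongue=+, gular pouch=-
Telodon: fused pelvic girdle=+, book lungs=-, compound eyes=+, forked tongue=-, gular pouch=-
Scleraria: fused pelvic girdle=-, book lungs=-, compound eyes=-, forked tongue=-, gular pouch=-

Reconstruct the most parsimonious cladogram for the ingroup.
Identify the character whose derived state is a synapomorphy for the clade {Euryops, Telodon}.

Character polarity is set by the outgroup: the derived state is whichever differs from the outgroup's state, so for book lungs the derived state is '-', and for the remaining characters it is '+'.
fused pelvic girdle: derived state '+' in Euryops and Telodon only — synapomorphy for {Euryops, Telodon}.
book lungs: derived state '-' in Euryops, Scleraria, and Telodon only — synapomorphy for {Euryops, Scleraria, Telodon}.
compound eyes (derived state '+') is unique to Telodon (autapomorphy; uninformative for grouping).
forked tongue (state '+') occurs in Euryops and Rhizellus but conflicts with the nesting implied by the other characters — most parsimoniously interpreted as homoplasy.
gular pouch: derived state '+' in Euryops only — an autapomorphy, so it tells us nothing about relationships among taxa.
Most parsimonious ingroup topology: (((Euryops,Telodon),Scleraria),Rhizellus).
The clade {Euryops, Telodon} is supported by fused pelvic girdle: its derived state '+' occurs in exactly those taxa and in no other taxon (including the outgroup).

fused pelvic girdle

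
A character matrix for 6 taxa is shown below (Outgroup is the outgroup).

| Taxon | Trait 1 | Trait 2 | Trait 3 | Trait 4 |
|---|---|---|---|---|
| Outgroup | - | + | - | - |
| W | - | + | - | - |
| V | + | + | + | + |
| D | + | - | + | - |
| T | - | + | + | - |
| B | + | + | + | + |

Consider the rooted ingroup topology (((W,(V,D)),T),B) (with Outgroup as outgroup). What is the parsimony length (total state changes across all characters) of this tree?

7

Map each character onto (((W,(V,D)),T),B) (rooted by Outgroup) and count the minimum state changes it requires (Fitch parsimony):
Trait 1: 2; Trait 2: 1; Trait 3: 2; Trait 4: 2.
Total tree length = 7.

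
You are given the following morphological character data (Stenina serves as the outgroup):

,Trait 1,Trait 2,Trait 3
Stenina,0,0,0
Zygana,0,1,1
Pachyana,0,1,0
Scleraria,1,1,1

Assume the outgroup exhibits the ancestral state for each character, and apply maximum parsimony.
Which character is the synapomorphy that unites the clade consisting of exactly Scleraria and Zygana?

The outgroup has state '0' for every character, so '1' is the derived state throughout.
Trait 1: derived state '1' in Scleraria only — an autapomorphy, so it tells us nothing about relationships among taxa.
All ingroup taxa share the derived state '1' for Trait 2; it defines the ingroup but does not resolve relationships within it.
Trait 3: derived state '1' in Scleraria and Zygana only — synapomorphy for {Scleraria, Zygana}.
Most parsimonious ingroup topology: ((Zygana,Scleraria),Pachyana).
The clade {Scleraria, Zygana} is supported by Trait 3: its derived state '1' occurs in exactly those taxa and in no other taxon (including the outgroup).

Trait 3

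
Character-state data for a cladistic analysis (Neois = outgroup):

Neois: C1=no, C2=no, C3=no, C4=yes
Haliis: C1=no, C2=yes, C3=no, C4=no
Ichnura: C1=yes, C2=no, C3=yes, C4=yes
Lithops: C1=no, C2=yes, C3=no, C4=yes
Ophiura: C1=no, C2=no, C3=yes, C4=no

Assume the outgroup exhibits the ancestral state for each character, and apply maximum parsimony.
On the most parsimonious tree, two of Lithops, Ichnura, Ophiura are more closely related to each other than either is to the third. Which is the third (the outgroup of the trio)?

Character polarity is set by the outgroup: the derived state is whichever differs from the outgroup's state, so for C4 the derived state is 'no', and for the remaining characters it is 'yes'.
C1 (derived state 'yes') is unique to Ichnura (autapomorphy; uninformative for grouping).
C2: derived state 'yes' in Haliis and Lithops only — synapomorphy for {Haliis, Lithops}.
C3 (derived state 'yes') is shared by Ichnura and Ophiura — a synapomorphy uniting that clade.
C4 (state 'no') occurs in Haliis and Ophiura but conflicts with the nesting implied by the other characters — most parsimoniously interpreted as homoplasy.
Most parsimonious ingroup topology: ((Haliis,Lithops),(Ichnura,Ophiura)).
Ophiura and Ichnura share a more recent common ancestor with each other than either does with Lithops, so Lithops is the least closely related of the three.

Lithops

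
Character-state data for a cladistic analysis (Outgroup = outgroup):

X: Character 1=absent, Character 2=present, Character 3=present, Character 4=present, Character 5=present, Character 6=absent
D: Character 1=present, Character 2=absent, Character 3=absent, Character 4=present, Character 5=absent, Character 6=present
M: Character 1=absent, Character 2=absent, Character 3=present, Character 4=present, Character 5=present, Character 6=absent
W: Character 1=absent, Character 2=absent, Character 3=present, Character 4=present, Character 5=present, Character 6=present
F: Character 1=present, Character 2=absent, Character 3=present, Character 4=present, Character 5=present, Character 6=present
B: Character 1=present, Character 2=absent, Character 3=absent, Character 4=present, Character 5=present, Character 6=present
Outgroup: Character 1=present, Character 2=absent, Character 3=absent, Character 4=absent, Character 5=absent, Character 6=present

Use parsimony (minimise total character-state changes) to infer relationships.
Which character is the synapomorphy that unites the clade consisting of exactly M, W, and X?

Character polarity is set by the outgroup: the derived state is whichever differs from the outgroup's state, so for Character 1, Character 6 the derived state is 'absent', and for the remaining characters it is 'present'.
Only M, W, and X show the derived state 'absent' for Character 1, supporting them as a clade.
Character 2 (derived state 'present') is unique to X (autapomorphy; uninformative for grouping).
Character 3: derived state 'present' in F, M, W, and X only — synapomorphy for {F, M, W, X}.
All ingroup taxa share the derived state 'present' for Character 4; it defines the ingroup but does not resolve relationships within it.
Character 5 (derived state 'present') is shared by B, F, M, W, and X — a synapomorphy uniting that clade.
Character 6 (derived state 'absent') is shared by M and X — a synapomorphy uniting that clade.
Most parsimonious ingroup topology: ((B,(((X,M),W),F)),D).
The clade {M, W, X} is supported by Character 1: its derived state 'absent' occurs in exactly those taxa and in no other taxon (including the outgroup).

Character 1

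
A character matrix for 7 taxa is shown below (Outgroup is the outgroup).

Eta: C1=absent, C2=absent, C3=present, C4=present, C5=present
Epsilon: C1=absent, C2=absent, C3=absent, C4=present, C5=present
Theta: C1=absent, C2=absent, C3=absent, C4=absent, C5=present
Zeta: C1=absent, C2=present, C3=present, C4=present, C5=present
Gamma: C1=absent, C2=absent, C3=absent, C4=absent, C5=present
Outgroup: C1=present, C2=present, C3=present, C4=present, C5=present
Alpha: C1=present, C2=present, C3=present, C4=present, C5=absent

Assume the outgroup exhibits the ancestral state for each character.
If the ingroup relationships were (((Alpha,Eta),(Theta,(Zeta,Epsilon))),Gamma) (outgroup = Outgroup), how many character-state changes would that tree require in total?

11

Map each character onto (((Alpha,Eta),(Theta,(Zeta,Epsilon))),Gamma) (rooted by Outgroup) and count the minimum state changes it requires (Fitch parsimony):
C1: 2; C2: 3; C3: 3; C4: 2; C5: 1.
Total tree length = 11.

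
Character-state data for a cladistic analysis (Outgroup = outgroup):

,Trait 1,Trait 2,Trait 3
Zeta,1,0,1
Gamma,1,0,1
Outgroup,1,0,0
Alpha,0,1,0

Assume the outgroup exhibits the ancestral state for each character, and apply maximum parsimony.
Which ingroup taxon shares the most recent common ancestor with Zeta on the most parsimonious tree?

Gamma

Character polarity is set by the outgroup: the derived state is whichever differs from the outgroup's state, so for Trait 1 the derived state is '0', and for the remaining characters it is '1'.
Trait 1: derived state '0' in Alpha only — an autapomorphy, so it tells us nothing about relationships among taxa.
Trait 2 (derived state '1') is unique to Alpha (autapomorphy; uninformative for grouping).
Only Gamma and Zeta show the derived state '1' for Trait 3, supporting them as a clade.
Most parsimonious ingroup topology: ((Gamma,Zeta),Alpha).
Zeta and Gamma form a cherry on this tree, so they are sister taxa.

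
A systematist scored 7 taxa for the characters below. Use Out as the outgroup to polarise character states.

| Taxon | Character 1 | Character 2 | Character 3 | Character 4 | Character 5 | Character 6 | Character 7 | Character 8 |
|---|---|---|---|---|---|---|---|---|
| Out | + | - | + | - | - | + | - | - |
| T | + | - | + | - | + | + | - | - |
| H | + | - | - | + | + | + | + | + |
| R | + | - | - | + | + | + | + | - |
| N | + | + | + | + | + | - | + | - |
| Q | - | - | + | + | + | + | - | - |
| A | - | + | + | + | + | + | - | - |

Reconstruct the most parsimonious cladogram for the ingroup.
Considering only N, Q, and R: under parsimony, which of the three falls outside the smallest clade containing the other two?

Character polarity is set by the outgroup: the derived state is whichever differs from the outgroup's state, so for Character 1, Character 3, Character 6 the derived state is '-', and for the remaining characters it is '+'.
Character 1 (derived state '-') is shared by A and Q — a synapomorphy uniting that clade.
Character 2 groups A and N, which is incompatible with the clades supported by the remaining characters; treating it as convergent (homoplasy) costs fewer steps than any alternative tree.
Character 3 (derived state '-') is shared by H and R — a synapomorphy uniting that clade.
Only A, H, N, Q, and R show the derived state '+' for Character 4, supporting them as a clade.
Character 5 (derived state '+') is shared by all ingroup taxa — unites the whole ingroup.
Character 6 (derived state '-') is unique to N (autapomorphy; uninformative for grouping).
Only H, N, and R show the derived state '+' for Character 7, supporting them as a clade.
Character 8: derived state '+' in H only — an autapomorphy, so it tells us nothing about relationships among taxa.
Most parsimonious ingroup topology: (T,(((H,R),N),(Q,A))).
R and N share a more recent common ancestor with each other than either does with Q, so Q is the least closely related of the three.

Q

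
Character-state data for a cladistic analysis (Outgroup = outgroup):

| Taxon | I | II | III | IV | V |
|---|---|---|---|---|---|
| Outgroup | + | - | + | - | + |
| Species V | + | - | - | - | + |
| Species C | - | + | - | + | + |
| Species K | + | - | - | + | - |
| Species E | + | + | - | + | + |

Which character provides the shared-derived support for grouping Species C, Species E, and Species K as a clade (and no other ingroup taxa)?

IV

Character polarity is set by the outgroup: the derived state is whichever differs from the outgroup's state, so for I, III, V the derived state is '-', and for the remaining characters it is '+'.
I: derived state '-' in Species C only — an autapomorphy, so it tells us nothing about relationships among taxa.
II (derived state '+') is shared by Species C and Species E — a synapomorphy uniting that clade.
III (derived state '-') is shared by all ingroup taxa — unites the whole ingroup.
IV (derived state '+') is shared by Species C, Species E, and Species K — a synapomorphy uniting that clade.
V (derived state '-') is unique to Species K (autapomorphy; uninformative for grouping).
Most parsimonious ingroup topology: (Species V,((Species C,Species E),Species K)).
The clade {Species C, Species E, Species K} is supported by IV: its derived state '+' occurs in exactly those taxa and in no other taxon (including the outgroup).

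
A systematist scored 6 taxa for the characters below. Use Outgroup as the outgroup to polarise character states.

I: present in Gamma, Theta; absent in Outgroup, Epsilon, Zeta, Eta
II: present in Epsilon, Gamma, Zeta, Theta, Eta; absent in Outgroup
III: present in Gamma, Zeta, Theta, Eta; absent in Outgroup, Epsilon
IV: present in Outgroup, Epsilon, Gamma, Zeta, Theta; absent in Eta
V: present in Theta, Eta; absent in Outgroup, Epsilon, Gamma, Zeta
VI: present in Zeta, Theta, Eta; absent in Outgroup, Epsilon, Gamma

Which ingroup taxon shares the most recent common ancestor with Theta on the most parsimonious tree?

Character polarity is set by the outgroup: the derived state is whichever differs from the outgroup's state, so for IV the derived state is 'absent', and for the remaining characters it is 'present'.
I groups Gamma and Theta, which is incompatible with the clades supported by the remaining characters; treating it as convergent (homoplasy) costs fewer steps than any alternative tree.
All ingroup taxa share the derived state 'present' for II; it defines the ingroup but does not resolve relationships within it.
III (derived state 'present') is shared by Eta, Gamma, Theta, and Zeta — a synapomorphy uniting that clade.
IV: derived state 'absent' in Eta only — an autapomorphy, so it tells us nothing about relationships among taxa.
Only Eta and Theta show the derived state 'present' for V, supporting them as a clade.
Only Eta, Theta, and Zeta show the derived state 'present' for VI, supporting them as a clade.
Most parsimonious ingroup topology: (Epsilon,(Gamma,(Zeta,(Theta,Eta)))).
Theta and Eta form a cherry on this tree, so they are sister taxa.

Eta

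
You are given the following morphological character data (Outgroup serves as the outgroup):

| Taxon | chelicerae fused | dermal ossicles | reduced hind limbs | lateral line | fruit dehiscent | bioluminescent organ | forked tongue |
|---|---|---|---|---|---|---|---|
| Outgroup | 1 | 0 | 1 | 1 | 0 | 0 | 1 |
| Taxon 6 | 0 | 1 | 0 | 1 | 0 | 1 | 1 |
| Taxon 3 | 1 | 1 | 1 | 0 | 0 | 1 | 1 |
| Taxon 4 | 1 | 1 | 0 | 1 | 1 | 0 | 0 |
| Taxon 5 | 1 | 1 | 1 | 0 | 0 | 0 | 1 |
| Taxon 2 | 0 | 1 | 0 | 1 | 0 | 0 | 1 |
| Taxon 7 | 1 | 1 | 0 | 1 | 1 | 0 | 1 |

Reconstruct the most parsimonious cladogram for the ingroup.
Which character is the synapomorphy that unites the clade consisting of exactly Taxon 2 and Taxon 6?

Character polarity is set by the outgroup: the derived state is whichever differs from the outgroup's state, so for chelicerae fused, reduced hind limbs, lateral line, forked tongue the derived state is '0', and for the remaining characters it is '1'.
Only Taxon 2 and Taxon 6 show the derived state '0' for chelicerae fused, supporting them as a clade.
All ingroup taxa share the derived state '1' for dermal ossicles; it defines the ingroup but does not resolve relationships within it.
reduced hind limbs: derived state '0' in Taxon 2, Taxon 4, Taxon 6, and Taxon 7 only — synapomorphy for {Taxon 2, Taxon 4, Taxon 6, Taxon 7}.
lateral line (derived state '0') is shared by Taxon 3 and Taxon 5 — a synapomorphy uniting that clade.
fruit dehiscent (derived state '1') is shared by Taxon 4 and Taxon 7 — a synapomorphy uniting that clade.
bioluminescent organ groups Taxon 3 and Taxon 6, which is incompatible with the clades supported by the remaining characters; treating it as convergent (homoplasy) costs fewer steps than any alternative tree.
forked tongue (derived state '0') is unique to Taxon 4 (autapomorphy; uninformative for grouping).
Most parsimonious ingroup topology: (((Taxon 6,Taxon 2),(Taxon 4,Taxon 7)),(Taxon 3,Taxon 5)).
The clade {Taxon 2, Taxon 6} is supported by chelicerae fused: its derived state '0' occurs in exactly those taxa and in no other taxon (including the outgroup).

chelicerae fused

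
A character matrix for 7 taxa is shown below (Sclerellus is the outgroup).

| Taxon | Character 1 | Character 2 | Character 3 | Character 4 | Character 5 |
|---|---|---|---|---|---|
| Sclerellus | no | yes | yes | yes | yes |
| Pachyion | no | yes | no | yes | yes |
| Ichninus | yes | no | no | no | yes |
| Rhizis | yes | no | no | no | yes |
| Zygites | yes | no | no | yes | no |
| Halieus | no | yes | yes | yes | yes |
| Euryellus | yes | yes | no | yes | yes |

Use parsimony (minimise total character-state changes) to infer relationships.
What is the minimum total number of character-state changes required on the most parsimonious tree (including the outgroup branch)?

Character polarity is set by the outgroup: the derived state is whichever differs from the outgroup's state, so for Character 2, Character 3, Character 4, Character 5 the derived state is 'no', and for the remaining characters it is 'yes'.
Character 1 (derived state 'yes') is shared by Euryellus, Ichninus, Rhizis, and Zygites — a synapomorphy uniting that clade.
Character 2: derived state 'no' in Ichninus, Rhizis, and Zygites only — synapomorphy for {Ichninus, Rhizis, Zygites}.
Only Euryellus, Ichninus, Pachyion, Rhizis, and Zygites show the derived state 'no' for Character 3, supporting them as a clade.
Character 4 (derived state 'no') is shared by Ichninus and Rhizis — a synapomorphy uniting that clade.
Character 5 (derived state 'no') is unique to Zygites (autapomorphy; uninformative for grouping).
Most parsimonious ingroup topology: ((Pachyion,(((Ichninus,Rhizis),Zygites),Euryellus)),Halieus).
Changes per character on this tree: Character 1: 1; Character 2: 1; Character 3: 1; Character 4: 1; Character 5: 1.
Total = 5.

5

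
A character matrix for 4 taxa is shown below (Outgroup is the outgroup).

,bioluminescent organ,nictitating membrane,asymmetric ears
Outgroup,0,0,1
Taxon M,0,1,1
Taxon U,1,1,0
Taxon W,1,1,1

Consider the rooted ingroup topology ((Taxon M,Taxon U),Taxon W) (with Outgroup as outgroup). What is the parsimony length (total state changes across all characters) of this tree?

4

Map each character onto ((Taxon M,Taxon U),Taxon W) (rooted by Outgroup) and count the minimum state changes it requires (Fitch parsimony):
bioluminescent organ: 2; nictitating membrane: 1; asymmetric ears: 1.
Total tree length = 4.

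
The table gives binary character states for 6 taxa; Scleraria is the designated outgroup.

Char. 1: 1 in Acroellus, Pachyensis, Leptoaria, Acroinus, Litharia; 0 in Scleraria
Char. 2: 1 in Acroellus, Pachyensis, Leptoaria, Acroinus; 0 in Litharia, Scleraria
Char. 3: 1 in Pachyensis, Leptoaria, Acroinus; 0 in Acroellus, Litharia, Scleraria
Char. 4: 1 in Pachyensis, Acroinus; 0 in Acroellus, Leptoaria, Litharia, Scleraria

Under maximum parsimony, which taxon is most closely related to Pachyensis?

Acroinus

The outgroup has state '0' for every character, so '1' is the derived state throughout.
All ingroup taxa share the derived state '1' for Char. 1; it defines the ingroup but does not resolve relationships within it.
Only Acroellus, Acroinus, Leptoaria, and Pachyensis show the derived state '1' for Char. 2, supporting them as a clade.
Char. 3 (derived state '1') is shared by Acroinus, Leptoaria, and Pachyensis — a synapomorphy uniting that clade.
Only Acroinus and Pachyensis show the derived state '1' for Char. 4, supporting them as a clade.
Most parsimonious ingroup topology: ((Acroellus,(Leptoaria,(Pachyensis,Acroinus))),Litharia).
Pachyensis and Acroinus form a cherry on this tree, so they are sister taxa.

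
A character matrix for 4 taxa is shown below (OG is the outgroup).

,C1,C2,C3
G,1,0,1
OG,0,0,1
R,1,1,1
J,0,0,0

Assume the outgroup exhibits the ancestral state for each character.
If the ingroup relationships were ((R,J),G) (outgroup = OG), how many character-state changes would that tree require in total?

4

Map each character onto ((R,J),G) (rooted by OG) and count the minimum state changes it requires (Fitch parsimony):
C1: 2; C2: 1; C3: 1.
Total tree length = 4.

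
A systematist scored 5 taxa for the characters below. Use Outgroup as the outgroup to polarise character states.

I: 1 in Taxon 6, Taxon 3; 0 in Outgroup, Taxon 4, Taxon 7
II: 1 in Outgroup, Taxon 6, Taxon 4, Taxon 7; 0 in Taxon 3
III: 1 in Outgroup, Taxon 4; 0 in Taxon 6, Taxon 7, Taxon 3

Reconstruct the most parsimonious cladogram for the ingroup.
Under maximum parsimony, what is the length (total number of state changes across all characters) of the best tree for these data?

3

Character polarity is set by the outgroup: the derived state is whichever differs from the outgroup's state, so for II, III the derived state is '0', and for the remaining characters it is '1'.
I: derived state '1' in Taxon 3 and Taxon 6 only — synapomorphy for {Taxon 3, Taxon 6}.
II (derived state '0') is unique to Taxon 3 (autapomorphy; uninformative for grouping).
III (derived state '0') is shared by Taxon 3, Taxon 6, and Taxon 7 — a synapomorphy uniting that clade.
Most parsimonious ingroup topology: (((Taxon 6,Taxon 3),Taxon 7),Taxon 4).
Changes per character on this tree: I: 1; II: 1; III: 1.
Total = 3.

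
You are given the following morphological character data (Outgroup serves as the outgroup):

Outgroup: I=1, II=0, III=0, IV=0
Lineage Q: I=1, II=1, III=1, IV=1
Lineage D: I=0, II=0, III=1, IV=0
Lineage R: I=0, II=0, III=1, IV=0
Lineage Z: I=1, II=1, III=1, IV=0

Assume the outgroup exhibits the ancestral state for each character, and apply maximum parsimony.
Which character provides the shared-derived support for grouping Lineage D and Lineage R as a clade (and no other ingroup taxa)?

I

Character polarity is set by the outgroup: the derived state is whichever differs from the outgroup's state, so for I the derived state is '0', and for the remaining characters it is '1'.
I: derived state '0' in Lineage D and Lineage R only — synapomorphy for {Lineage D, Lineage R}.
II (derived state '1') is shared by Lineage Q and Lineage Z — a synapomorphy uniting that clade.
All ingroup taxa share the derived state '1' for III; it defines the ingroup but does not resolve relationships within it.
IV: derived state '1' in Lineage Q only — an autapomorphy, so it tells us nothing about relationships among taxa.
Most parsimonious ingroup topology: ((Lineage Q,Lineage Z),(Lineage D,Lineage R)).
The clade {Lineage D, Lineage R} is supported by I: its derived state '0' occurs in exactly those taxa and in no other taxon (including the outgroup).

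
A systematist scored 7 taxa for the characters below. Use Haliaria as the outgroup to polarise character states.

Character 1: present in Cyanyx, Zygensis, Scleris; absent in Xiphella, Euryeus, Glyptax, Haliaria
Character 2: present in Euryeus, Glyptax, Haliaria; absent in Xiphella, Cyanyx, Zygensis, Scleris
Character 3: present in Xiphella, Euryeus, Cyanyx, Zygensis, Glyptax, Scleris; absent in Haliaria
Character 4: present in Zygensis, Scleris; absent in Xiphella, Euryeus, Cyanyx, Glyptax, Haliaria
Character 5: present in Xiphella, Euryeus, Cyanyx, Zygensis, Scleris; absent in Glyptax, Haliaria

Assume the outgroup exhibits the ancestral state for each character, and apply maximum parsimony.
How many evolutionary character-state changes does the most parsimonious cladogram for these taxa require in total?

Character polarity is set by the outgroup: the derived state is whichever differs from the outgroup's state, so for Character 2 the derived state is 'absent', and for the remaining characters it is 'present'.
Character 1: derived state 'present' in Cyanyx, Scleris, and Zygensis only — synapomorphy for {Cyanyx, Scleris, Zygensis}.
Character 2: derived state 'absent' in Cyanyx, Scleris, Xiphella, and Zygensis only — synapomorphy for {Cyanyx, Scleris, Xiphella, Zygensis}.
Character 3 (derived state 'present') is shared by all ingroup taxa — unites the whole ingroup.
Only Scleris and Zygensis show the derived state 'present' for Character 4, supporting them as a clade.
Only Cyanyx, Euryeus, Scleris, Xiphella, and Zygensis show the derived state 'present' for Character 5, supporting them as a clade.
Most parsimonious ingroup topology: ((((Cyanyx,(Zygensis,Scleris)),Xiphella),Euryeus),Glyptax).
Changes per character on this tree: Character 1: 1; Character 2: 1; Character 3: 1; Character 4: 1; Character 5: 1.
Total = 5.

5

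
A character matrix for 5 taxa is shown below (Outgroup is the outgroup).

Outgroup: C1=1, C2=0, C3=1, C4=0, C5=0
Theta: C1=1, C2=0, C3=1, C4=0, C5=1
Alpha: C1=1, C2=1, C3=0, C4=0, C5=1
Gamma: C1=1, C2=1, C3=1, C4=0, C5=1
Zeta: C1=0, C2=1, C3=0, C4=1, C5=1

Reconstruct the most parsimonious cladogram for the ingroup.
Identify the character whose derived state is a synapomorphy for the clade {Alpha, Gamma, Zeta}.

Character polarity is set by the outgroup: the derived state is whichever differs from the outgroup's state, so for C1, C3 the derived state is '0', and for the remaining characters it is '1'.
C1: derived state '0' in Zeta only — an autapomorphy, so it tells us nothing about relationships among taxa.
C2 (derived state '1') is shared by Alpha, Gamma, and Zeta — a synapomorphy uniting that clade.
Only Alpha and Zeta show the derived state '0' for C3, supporting them as a clade.
C4 (derived state '1') is unique to Zeta (autapomorphy; uninformative for grouping).
All ingroup taxa share the derived state '1' for C5; it defines the ingroup but does not resolve relationships within it.
Most parsimonious ingroup topology: (Theta,((Alpha,Zeta),Gamma)).
The clade {Alpha, Gamma, Zeta} is supported by C2: its derived state '1' occurs in exactly those taxa and in no other taxon (including the outgroup).

C2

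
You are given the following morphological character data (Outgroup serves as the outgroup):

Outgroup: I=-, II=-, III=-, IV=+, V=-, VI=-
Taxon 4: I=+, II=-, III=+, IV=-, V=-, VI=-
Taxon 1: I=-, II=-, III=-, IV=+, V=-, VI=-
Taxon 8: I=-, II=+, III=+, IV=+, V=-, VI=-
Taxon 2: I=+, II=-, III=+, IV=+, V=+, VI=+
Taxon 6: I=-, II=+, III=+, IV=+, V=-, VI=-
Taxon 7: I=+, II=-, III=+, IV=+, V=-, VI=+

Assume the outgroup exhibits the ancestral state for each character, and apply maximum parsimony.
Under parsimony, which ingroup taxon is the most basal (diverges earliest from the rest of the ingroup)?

Character polarity is set by the outgroup: the derived state is whichever differs from the outgroup's state, so for IV the derived state is '-', and for the remaining characters it is '+'.
I (derived state '+') is shared by Taxon 2, Taxon 4, and Taxon 7 — a synapomorphy uniting that clade.
Only Taxon 6 and Taxon 8 show the derived state '+' for II, supporting them as a clade.
Only Taxon 2, Taxon 4, Taxon 6, Taxon 7, and Taxon 8 show the derived state '+' for III, supporting them as a clade.
IV (derived state '-') is unique to Taxon 4 (autapomorphy; uninformative for grouping).
V (derived state '+') is unique to Taxon 2 (autapomorphy; uninformative for grouping).
VI: derived state '+' in Taxon 2 and Taxon 7 only — synapomorphy for {Taxon 2, Taxon 7}.
Most parsimonious ingroup topology: (((Taxon 4,(Taxon 2,Taxon 7)),(Taxon 8,Taxon 6)),Taxon 1).
Taxon 1 is sister to the clade containing all other ingroup taxa, so it is the earliest-diverging (most basal) ingroup lineage.

Taxon 1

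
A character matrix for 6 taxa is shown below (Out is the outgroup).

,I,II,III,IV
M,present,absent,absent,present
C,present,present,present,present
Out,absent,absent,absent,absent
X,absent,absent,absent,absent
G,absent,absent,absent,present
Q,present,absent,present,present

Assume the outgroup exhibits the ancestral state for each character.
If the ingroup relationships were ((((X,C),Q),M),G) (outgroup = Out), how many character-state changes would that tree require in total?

Map each character onto ((((X,C),Q),M),G) (rooted by Out) and count the minimum state changes it requires (Fitch parsimony):
I: 2; II: 1; III: 2; IV: 2.
Total tree length = 7.

7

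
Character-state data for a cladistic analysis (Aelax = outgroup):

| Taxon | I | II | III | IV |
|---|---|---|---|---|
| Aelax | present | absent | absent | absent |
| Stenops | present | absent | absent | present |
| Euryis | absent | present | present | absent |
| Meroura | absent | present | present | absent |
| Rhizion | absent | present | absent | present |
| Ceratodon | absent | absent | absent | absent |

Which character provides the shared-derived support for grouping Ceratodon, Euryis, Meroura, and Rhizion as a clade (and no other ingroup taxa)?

Character polarity is set by the outgroup: the derived state is whichever differs from the outgroup's state, so for I the derived state is 'absent', and for the remaining characters it is 'present'.
I: derived state 'absent' in Ceratodon, Euryis, Meroura, and Rhizion only — synapomorphy for {Ceratodon, Euryis, Meroura, Rhizion}.
II (derived state 'present') is shared by Euryis, Meroura, and Rhizion — a synapomorphy uniting that clade.
Only Euryis and Meroura show the derived state 'present' for III, supporting them as a clade.
IV groups Rhizion and Stenops, which is incompatible with the clades supported by the remaining characters; treating it as convergent (homoplasy) costs fewer steps than any alternative tree.
Most parsimonious ingroup topology: (Stenops,(((Euryis,Meroura),Rhizion),Ceratodon)).
The clade {Ceratodon, Euryis, Meroura, Rhizion} is supported by I: its derived state 'absent' occurs in exactly those taxa and in no other taxon (including the outgroup).

I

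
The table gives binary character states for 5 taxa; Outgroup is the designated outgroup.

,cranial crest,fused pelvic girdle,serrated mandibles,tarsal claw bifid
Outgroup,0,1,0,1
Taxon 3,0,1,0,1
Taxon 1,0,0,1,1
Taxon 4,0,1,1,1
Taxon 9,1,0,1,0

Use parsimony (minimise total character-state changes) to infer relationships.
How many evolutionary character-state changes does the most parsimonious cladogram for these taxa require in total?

4

Character polarity is set by the outgroup: the derived state is whichever differs from the outgroup's state, so for fused pelvic girdle, tarsal claw bifid the derived state is '0', and for the remaining characters it is '1'.
cranial crest (derived state '1') is unique to Taxon 9 (autapomorphy; uninformative for grouping).
fused pelvic girdle (derived state '0') is shared by Taxon 1 and Taxon 9 — a synapomorphy uniting that clade.
Only Taxon 1, Taxon 4, and Taxon 9 show the derived state '1' for serrated mandibles, supporting them as a clade.
tarsal claw bifid: derived state '0' in Taxon 9 only — an autapomorphy, so it tells us nothing about relationships among taxa.
Most parsimonious ingroup topology: (Taxon 3,(Taxon 4,(Taxon 1,Taxon 9))).
Changes per character on this tree: cranial crest: 1; fused pelvic girdle: 1; serrated mandibles: 1; tarsal claw bifid: 1.
Total = 4.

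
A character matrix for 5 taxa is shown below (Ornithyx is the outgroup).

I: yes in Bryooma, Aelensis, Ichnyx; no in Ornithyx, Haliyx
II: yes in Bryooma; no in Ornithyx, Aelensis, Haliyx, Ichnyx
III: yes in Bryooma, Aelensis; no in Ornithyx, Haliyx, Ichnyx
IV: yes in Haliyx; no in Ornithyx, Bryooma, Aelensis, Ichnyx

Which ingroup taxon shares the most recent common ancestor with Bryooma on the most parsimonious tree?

Aelensis

The outgroup has state 'no' for every character, so 'yes' is the derived state throughout.
I: derived state 'yes' in Aelensis, Bryooma, and Ichnyx only — synapomorphy for {Aelensis, Bryooma, Ichnyx}.
II (derived state 'yes') is unique to Bryooma (autapomorphy; uninformative for grouping).
III: derived state 'yes' in Aelensis and Bryooma only — synapomorphy for {Aelensis, Bryooma}.
IV: derived state 'yes' in Haliyx only — an autapomorphy, so it tells us nothing about relationships among taxa.
Most parsimonious ingroup topology: (((Bryooma,Aelensis),Ichnyx),Haliyx).
Bryooma and Aelensis form a cherry on this tree, so they are sister taxa.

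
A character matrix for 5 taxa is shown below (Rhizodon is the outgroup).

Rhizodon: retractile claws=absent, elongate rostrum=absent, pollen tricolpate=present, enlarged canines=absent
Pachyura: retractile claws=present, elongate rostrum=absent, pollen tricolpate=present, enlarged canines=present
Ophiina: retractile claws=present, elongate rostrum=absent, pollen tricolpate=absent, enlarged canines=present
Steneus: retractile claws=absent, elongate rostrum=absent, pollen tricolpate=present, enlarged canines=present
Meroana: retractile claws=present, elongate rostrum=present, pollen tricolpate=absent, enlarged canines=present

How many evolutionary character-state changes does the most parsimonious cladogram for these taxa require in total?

Character polarity is set by the outgroup: the derived state is whichever differs from the outgroup's state, so for pollen tricolpate the derived state is 'absent', and for the remaining characters it is 'present'.
retractile claws (derived state 'present') is shared by Meroana, Ophiina, and Pachyura — a synapomorphy uniting that clade.
elongate rostrum (derived state 'present') is unique to Meroana (autapomorphy; uninformative for grouping).
pollen tricolpate: derived state 'absent' in Meroana and Ophiina only — synapomorphy for {Meroana, Ophiina}.
All ingroup taxa share the derived state 'present' for enlarged canines; it defines the ingroup but does not resolve relationships within it.
Most parsimonious ingroup topology: ((Pachyura,(Ophiina,Meroana)),Steneus).
Changes per character on this tree: retractile claws: 1; elongate rostrum: 1; pollen tricolpate: 1; enlarged canines: 1.
Total = 4.

4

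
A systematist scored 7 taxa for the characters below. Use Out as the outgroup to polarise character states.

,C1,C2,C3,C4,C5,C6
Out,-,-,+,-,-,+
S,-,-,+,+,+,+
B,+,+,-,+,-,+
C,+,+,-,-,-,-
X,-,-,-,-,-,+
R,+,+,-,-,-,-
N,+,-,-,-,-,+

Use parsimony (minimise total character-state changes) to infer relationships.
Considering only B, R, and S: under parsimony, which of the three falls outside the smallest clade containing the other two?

S

Character polarity is set by the outgroup: the derived state is whichever differs from the outgroup's state, so for C3, C6 the derived state is '-', and for the remaining characters it is '+'.
Only B, C, N, and R show the derived state '+' for C1, supporting them as a clade.
C2: derived state '+' in B, C, and R only — synapomorphy for {B, C, R}.
C3: derived state '-' in B, C, N, R, and X only — synapomorphy for {B, C, N, R, X}.
C4 groups B and S, which is incompatible with the clades supported by the remaining characters; treating it as convergent (homoplasy) costs fewer steps than any alternative tree.
C5: derived state '+' in S only — an autapomorphy, so it tells us nothing about relationships among taxa.
Only C and R show the derived state '-' for C6, supporting them as a clade.
Most parsimonious ingroup topology: (S,(((B,(C,R)),N),X)).
B and R share a more recent common ancestor with each other than either does with S, so S is the least closely related of the three.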